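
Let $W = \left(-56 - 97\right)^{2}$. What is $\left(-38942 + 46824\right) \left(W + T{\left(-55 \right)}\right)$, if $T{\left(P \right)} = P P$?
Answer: $208352788$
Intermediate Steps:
$T{\left(P \right)} = P^{2}$
$W = 23409$ ($W = \left(-153\right)^{2} = 23409$)
$\left(-38942 + 46824\right) \left(W + T{\left(-55 \right)}\right) = \left(-38942 + 46824\right) \left(23409 + \left(-55\right)^{2}\right) = 7882 \left(23409 + 3025\right) = 7882 \cdot 26434 = 208352788$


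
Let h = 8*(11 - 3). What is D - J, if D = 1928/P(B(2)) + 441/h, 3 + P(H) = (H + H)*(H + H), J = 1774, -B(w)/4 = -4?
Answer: -115346603/65344 ≈ -1765.2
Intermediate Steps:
B(w) = 16 (B(w) = -4*(-4) = 16)
h = 64 (h = 8*8 = 64)
P(H) = -3 + 4*H**2 (P(H) = -3 + (H + H)*(H + H) = -3 + (2*H)*(2*H) = -3 + 4*H**2)
D = 573653/65344 (D = 1928/(-3 + 4*16**2) + 441/64 = 1928/(-3 + 4*256) + 441*(1/64) = 1928/(-3 + 1024) + 441/64 = 1928/1021 + 441/64 = 573653/65344 ≈ 8.7790)
D - J = 573653/65344 - 1*1774 = 573653/65344 - 1774 = -115346603/65344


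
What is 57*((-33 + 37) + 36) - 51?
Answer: 2229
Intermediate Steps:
57*((-33 + 37) + 36) - 51 = 57*(4 + 36) - 51 = 57*40 - 51 = 2280 - 51 = 2229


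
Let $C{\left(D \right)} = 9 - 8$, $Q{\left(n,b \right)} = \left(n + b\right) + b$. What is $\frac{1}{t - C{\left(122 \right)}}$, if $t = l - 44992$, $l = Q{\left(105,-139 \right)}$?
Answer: $- \frac{1}{45166} \approx -2.2141 \cdot 10^{-5}$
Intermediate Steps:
$Q{\left(n,b \right)} = n + 2 b$ ($Q{\left(n,b \right)} = \left(b + n\right) + b = n + 2 b$)
$l = -173$ ($l = 105 + 2 \left(-139\right) = 105 - 278 = -173$)
$C{\left(D \right)} = 1$ ($C{\left(D \right)} = 9 - 8 = 1$)
$t = -45165$ ($t = -173 - 44992 = -45165$)
$\frac{1}{t - C{\left(122 \right)}} = \frac{1}{-45165 - 1} = \frac{1}{-45166} = - \frac{1}{45166}$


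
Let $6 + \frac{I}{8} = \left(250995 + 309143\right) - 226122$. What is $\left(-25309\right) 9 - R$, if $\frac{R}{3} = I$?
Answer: $-8244021$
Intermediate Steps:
$I = 2672080$ ($I = -48 + 8 \left(\left(250995 + 309143\right) - 226122\right) = -48 + 8 \left(560138 - 226122\right) = -48 + 8 \cdot 334016 = -48 + 2672128 = 2672080$)
$R = 8016240$ ($R = 3 \cdot 2672080 = 8016240$)
$\left(-25309\right) 9 - R = \left(-25309\right) 9 - 8016240 = -227781 - 8016240 = -8244021$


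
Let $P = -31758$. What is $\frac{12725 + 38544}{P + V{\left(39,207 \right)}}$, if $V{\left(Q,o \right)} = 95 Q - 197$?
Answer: $- \frac{51269}{28250} \approx -1.8148$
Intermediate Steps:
$V{\left(Q,o \right)} = -197 + 95 Q$
$\frac{12725 + 38544}{P + V{\left(39,207 \right)}} = \frac{12725 + 38544}{-31758 + \left(-197 + 95 \cdot 39\right)} = \frac{51269}{-31758 + \left(-197 + 3705\right)} = \frac{51269}{-31758 + 3508} = \frac{51269}{-28250} = 51269 \left(- \frac{1}{28250}\right) = - \frac{51269}{28250}$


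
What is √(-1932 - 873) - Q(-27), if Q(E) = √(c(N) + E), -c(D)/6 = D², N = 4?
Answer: I*(√2805 - √123) ≈ 41.872*I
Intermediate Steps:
c(D) = -6*D²
Q(E) = √(-96 + E) (Q(E) = √(-6*4² + E) = √(-6*16 + E) = √(-96 + E))
√(-1932 - 873) - Q(-27) = √(-1932 - 873) - √(-96 - 27) = √(-2805) - √(-123) = I*√2805 - I*√123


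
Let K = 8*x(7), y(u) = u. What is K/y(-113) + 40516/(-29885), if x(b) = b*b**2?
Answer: -86582748/3377005 ≈ -25.639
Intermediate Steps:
x(b) = b**3
K = 2744 (K = 8*7**3 = 8*343 = 2744)
K/y(-113) + 40516/(-29885) = 2744/(-113) + 40516/(-29885) = 2744*(-1/113) + 40516*(-1/29885) = -2744/113 - 40516/29885 = -86582748/3377005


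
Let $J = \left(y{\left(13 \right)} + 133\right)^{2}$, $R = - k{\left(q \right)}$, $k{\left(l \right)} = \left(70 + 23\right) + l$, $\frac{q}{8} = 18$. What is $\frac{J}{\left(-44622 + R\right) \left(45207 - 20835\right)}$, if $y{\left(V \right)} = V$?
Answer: $- \frac{5329}{273325887} \approx -1.9497 \cdot 10^{-5}$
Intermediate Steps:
$q = 144$ ($q = 8 \cdot 18 = 144$)
$k{\left(l \right)} = 93 + l$
$R = -237$ ($R = - (93 + 144) = \left(-1\right) 237 = -237$)
$J = 21316$ ($J = \left(13 + 133\right)^{2} = 146^{2} = 21316$)
$\frac{J}{\left(-44622 + R\right) \left(45207 - 20835\right)} = \frac{21316}{\left(-44622 - 237\right) \left(45207 - 20835\right)} = \frac{21316}{\left(-44859\right) 24372} = \frac{21316}{-1093303548} = 21316 \left(- \frac{1}{1093303548}\right) = - \frac{5329}{273325887}$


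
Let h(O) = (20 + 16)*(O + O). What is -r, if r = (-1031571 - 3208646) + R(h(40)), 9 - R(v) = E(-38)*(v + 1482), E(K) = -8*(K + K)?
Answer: 6892304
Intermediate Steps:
E(K) = -16*K
h(O) = 72*O (h(O) = 36*(2*O) = 72*O)
R(v) = -901047 - 608*v (R(v) = 9 - (-16*(-38))*(v + 1482) = 9 - 608*(1482 + v) = 9 - (901056 + 608*v) = 9 + (-901056 - 608*v) = -901047 - 608*v)
r = -6892304 (r = (-1031571 - 3208646) + (-901047 - 43776*40) = -4240217 + (-901047 - 608*2880) = -4240217 + (-901047 - 1751040) = -4240217 - 2652087 = -6892304)
-r = -1*(-6892304) = 6892304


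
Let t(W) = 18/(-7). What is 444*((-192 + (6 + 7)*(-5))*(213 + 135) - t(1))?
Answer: -277959096/7 ≈ -3.9708e+7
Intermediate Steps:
t(W) = -18/7 (t(W) = 18*(-⅐) = -18/7)
444*((-192 + (6 + 7)*(-5))*(213 + 135) - t(1)) = 444*((-192 + (6 + 7)*(-5))*(213 + 135) - 1*(-18/7)) = 444*((-192 + 13*(-5))*348 + 18/7) = 444*((-192 - 65)*348 + 18/7) = 444*(-257*348 + 18/7) = 444*(-89436 + 18/7) = 444*(-626034/7) = -277959096/7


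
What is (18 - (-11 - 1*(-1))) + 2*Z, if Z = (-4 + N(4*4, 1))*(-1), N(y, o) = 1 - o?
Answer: 36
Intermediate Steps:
Z = 4 (Z = (-4 + (1 - 1*1))*(-1) = (-4 + (1 - 1))*(-1) = (-4 + 0)*(-1) = -4*(-1) = 4)
(18 - (-11 - 1*(-1))) + 2*Z = (18 - (-11 - 1*(-1))) + 2*4 = (18 - (-11 + 1)) + 8 = (18 - 1*(-10)) + 8 = (18 + 10) + 8 = 28 + 8 = 36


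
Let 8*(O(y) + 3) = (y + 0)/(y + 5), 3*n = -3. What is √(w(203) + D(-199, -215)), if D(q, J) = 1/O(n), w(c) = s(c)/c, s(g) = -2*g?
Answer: I*√21922/97 ≈ 1.5264*I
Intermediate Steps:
n = -1 (n = (⅓)*(-3) = -1)
O(y) = -3 + y/(8*(5 + y)) (O(y) = -3 + ((y + 0)/(y + 5))/8 = -3 + (y/(5 + y))/8 = -3 + y/(8*(5 + y)))
w(c) = -2 (w(c) = (-2*c)/c = -2)
D(q, J) = -32/97 (D(q, J) = 1/((-120 - 23*(-1))/(8*(5 - 1))) = 1/((⅛)*(-120 + 23)/4) = 1/((⅛)*(¼)*(-97)) = 1/(-97/32) = -32/97)
√(w(203) + D(-199, -215)) = √(-2 - 32/97) = √(-226/97) = I*√21922/97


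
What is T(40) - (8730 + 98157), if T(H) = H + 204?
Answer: -106643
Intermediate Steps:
T(H) = 204 + H
T(40) - (8730 + 98157) = (204 + 40) - (8730 + 98157) = 244 - 1*106887 = 244 - 106887 = -106643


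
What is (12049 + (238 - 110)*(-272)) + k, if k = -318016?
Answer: -340783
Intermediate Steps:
(12049 + (238 - 110)*(-272)) + k = (12049 + (238 - 110)*(-272)) - 318016 = (12049 + 128*(-272)) - 318016 = (12049 - 34816) - 318016 = -22767 - 318016 = -340783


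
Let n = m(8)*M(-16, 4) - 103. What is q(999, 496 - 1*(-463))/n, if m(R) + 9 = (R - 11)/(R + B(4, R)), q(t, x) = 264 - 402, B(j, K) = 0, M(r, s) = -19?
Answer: -1104/601 ≈ -1.8369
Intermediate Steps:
q(t, x) = -138
m(R) = -9 + (-11 + R)/R (m(R) = -9 + (R - 11)/(R + 0) = -9 + (-11 + R)/R)
n = 601/8 (n = (-8 - 11/8)*(-19) - 103 = -75/8*(-19) - 103 = 1425/8 - 103 = 601/8 ≈ 75.125)
q(999, 496 - 1*(-463))/n = -138/601/8 = -138*8/601 = -1104/601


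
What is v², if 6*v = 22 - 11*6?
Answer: 484/9 ≈ 53.778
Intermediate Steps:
v = -22/3 (v = (22 - 11*6)/6 = (22 - 66)/6 = (⅙)*(-44) = -22/3 ≈ -7.3333)
v² = (-22/3)² = 484/9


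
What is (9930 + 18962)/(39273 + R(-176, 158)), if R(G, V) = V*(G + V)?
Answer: 28892/36429 ≈ 0.79310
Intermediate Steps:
(9930 + 18962)/(39273 + R(-176, 158)) = (9930 + 18962)/(39273 + 158*(-176 + 158)) = 28892/(39273 + 158*(-18)) = 28892/(39273 - 2844) = 28892/36429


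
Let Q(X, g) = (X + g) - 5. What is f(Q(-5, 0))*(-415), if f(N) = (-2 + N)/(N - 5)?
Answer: -332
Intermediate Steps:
Q(X, g) = -5 + X + g
f(N) = (-2 + N)/(-5 + N)
f(Q(-5, 0))*(-415) = ((-2 + (-5 - 5 + 0))/(-5 + (-5 - 5 + 0)))*(-415) = ((-2 - 10)/(-5 - 10))*(-415) = (-12/(-15))*(-415) = -1/15*(-12)*(-415) = (⅘)*(-415) = -332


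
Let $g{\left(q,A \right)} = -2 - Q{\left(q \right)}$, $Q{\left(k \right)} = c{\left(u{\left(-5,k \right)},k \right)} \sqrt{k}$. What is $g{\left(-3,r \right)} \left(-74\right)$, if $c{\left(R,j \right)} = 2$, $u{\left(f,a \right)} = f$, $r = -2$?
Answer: $148 + 148 i \sqrt{3} \approx 148.0 + 256.34 i$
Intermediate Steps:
$Q{\left(k \right)} = 2 \sqrt{k}$
$g{\left(q,A \right)} = -2 - 2 \sqrt{q}$
$g{\left(-3,r \right)} \left(-74\right) = \left(-2 - 2 \sqrt{-3}\right) \left(-74\right) = \left(-2 - 2 i \sqrt{3}\right) \left(-74\right) = 148 + 148 i \sqrt{3}$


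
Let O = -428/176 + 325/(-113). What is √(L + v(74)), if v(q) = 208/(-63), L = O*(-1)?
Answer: √5468204357/52206 ≈ 1.4165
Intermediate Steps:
O = -26391/4972 (O = -428*1/176 + 325*(-1/113) = -107/44 - 325/113 = -26391/4972 ≈ -5.3079)
L = 26391/4972 (L = -26391/4972*(-1) = 26391/4972 ≈ 5.3079)
v(q) = -208/63 (v(q) = 208*(-1/63) = -208/63)
√(L + v(74)) = √(26391/4972 - 208/63) = √(628457/313236) = √5468204357/52206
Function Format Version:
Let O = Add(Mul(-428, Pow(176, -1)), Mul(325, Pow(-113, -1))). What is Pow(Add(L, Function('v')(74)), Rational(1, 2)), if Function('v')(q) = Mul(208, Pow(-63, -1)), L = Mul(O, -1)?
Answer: Mul(Rational(1, 52206), Pow(5468204357, Rational(1, 2))) ≈ 1.4165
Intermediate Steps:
O = Rational(-26391, 4972) (O = Add(Mul(-428, Rational(1, 176)), Mul(325, Rational(-1, 113))) = Add(Rational(-107, 44), Rational(-325, 113)) = Rational(-26391, 4972) ≈ -5.3079)
L = Rational(26391, 4972) (L = Mul(Rational(-26391, 4972), -1) = Rational(26391, 4972) ≈ 5.3079)
Function('v')(q) = Rational(-208, 63) (Function('v')(q) = Mul(208, Rational(-1, 63)) = Rational(-208, 63))
Pow(Add(L, Function('v')(74)), Rational(1, 2)) = Pow(Add(Rational(26391, 4972), Rational(-208, 63)), Rational(1, 2)) = Pow(Rational(628457, 313236), Rational(1, 2)) = Mul(Rational(1, 52206), Pow(5468204357, Rational(1, 2)))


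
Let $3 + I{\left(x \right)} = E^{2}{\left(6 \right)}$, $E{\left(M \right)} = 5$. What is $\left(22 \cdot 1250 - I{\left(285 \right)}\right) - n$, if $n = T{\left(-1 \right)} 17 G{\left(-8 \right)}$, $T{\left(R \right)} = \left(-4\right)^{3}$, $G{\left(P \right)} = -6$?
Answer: $20950$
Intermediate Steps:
$T{\left(R \right)} = -64$
$I{\left(x \right)} = 22$ ($I{\left(x \right)} = -3 + 5^{2} = -3 + 25 = 22$)
$n = 6528$ ($n = \left(-64\right) 17 \left(-6\right) = \left(-1088\right) \left(-6\right) = 6528$)
$\left(22 \cdot 1250 - I{\left(285 \right)}\right) - n = \left(22 \cdot 1250 - 22\right) - 6528 = \left(27500 - 22\right) - 6528 = 27478 - 6528 = 20950$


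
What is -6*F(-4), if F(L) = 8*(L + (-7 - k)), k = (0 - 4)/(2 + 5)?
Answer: 3504/7 ≈ 500.57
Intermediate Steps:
k = -4/7 ≈ -0.57143
F(L) = -360/7 + 8*L (F(L) = 8*(L + (-7 - 1*(-4/7))) = 8*(L + (-7 + 4/7)) = 8*(L - 45/7) = 8*(-45/7 + L) = -360/7 + 8*L)
-6*F(-4) = -6*(-360/7 + 8*(-4)) = -6*(-360/7 - 32) = -6*(-584/7) = 3504/7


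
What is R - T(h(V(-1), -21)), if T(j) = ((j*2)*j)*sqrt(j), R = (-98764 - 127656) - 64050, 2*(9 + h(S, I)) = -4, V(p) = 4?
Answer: -290470 - 242*I*sqrt(11) ≈ -2.9047e+5 - 802.62*I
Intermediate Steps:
h(S, I) = -11 (h(S, I) = -9 + (1/2)*(-4) = -9 - 2 = -11)
R = -290470 (R = -226420 - 64050 = -290470)
T(j) = 2*j**(5/2) (T(j) = ((2*j)*j)*sqrt(j) = (2*j**2)*sqrt(j) = 2*j**(5/2))
R - T(h(V(-1), -21)) = -290470 - 2*(-11)**(5/2) = -290470 - 2*121*I*sqrt(11) = -290470 - 242*I*sqrt(11)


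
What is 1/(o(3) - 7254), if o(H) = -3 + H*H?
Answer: -1/7248 ≈ -0.00013797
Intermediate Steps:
o(H) = -3 + H²
1/(o(3) - 7254) = 1/((-3 + 3²) - 7254) = 1/((-3 + 9) - 7254) = 1/(6 - 7254) = 1/(-7248) = -1/7248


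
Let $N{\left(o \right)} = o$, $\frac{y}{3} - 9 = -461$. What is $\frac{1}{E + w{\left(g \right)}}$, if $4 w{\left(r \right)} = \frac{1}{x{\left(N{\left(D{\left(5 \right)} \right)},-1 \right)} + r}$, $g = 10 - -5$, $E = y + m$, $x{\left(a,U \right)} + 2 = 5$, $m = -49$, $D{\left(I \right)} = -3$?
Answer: $- \frac{72}{101159} \approx -0.00071175$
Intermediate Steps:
$y = -1356$ ($y = 27 + 3 \left(-461\right) = 27 - 1383 = -1356$)
$x{\left(a,U \right)} = 3$ ($x{\left(a,U \right)} = -2 + 5 = 3$)
$E = -1405$ ($E = -1356 - 49 = -1405$)
$g = 15$ ($g = 10 + 5 = 15$)
$w{\left(r \right)} = \frac{1}{4 \left(3 + r\right)}$
$\frac{1}{E + w{\left(g \right)}} = \frac{1}{-1405 + \frac{1}{4 \left(3 + 15\right)}} = \frac{1}{-1405 + \frac{1}{4 \cdot 18}} = \frac{1}{-1405 + \frac{1}{4} \cdot \frac{1}{18}} = \frac{1}{-1405 + \frac{1}{72}} = \frac{1}{- \frac{101159}{72}} = - \frac{72}{101159}$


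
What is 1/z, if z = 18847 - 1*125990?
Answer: -1/107143 ≈ -9.3333e-6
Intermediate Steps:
z = -107143 (z = 18847 - 125990 = -107143)
1/z = 1/(-107143) = -1/107143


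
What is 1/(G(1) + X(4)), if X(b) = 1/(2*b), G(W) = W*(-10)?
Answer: -8/79 ≈ -0.10127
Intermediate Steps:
G(W) = -10*W
X(b) = 1/(2*b)
1/(G(1) + X(4)) = 1/(-10*1 + (1/2)/4) = 1/(-10 + (1/2)*(1/4)) = 1/(-10 + 1/8) = 1/(-79/8) = -8/79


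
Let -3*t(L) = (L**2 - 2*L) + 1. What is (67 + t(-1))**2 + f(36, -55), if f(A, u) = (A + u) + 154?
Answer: 40024/9 ≈ 4447.1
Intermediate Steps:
f(A, u) = 154 + A + u
t(L) = -1/3 - L**2/3 + 2*L/3 (t(L) = -((L**2 - 2*L) + 1)/3 = -(1 + L**2 - 2*L)/3 = -1/3 - L**2/3 + 2*L/3)
(67 + t(-1))**2 + f(36, -55) = (67 + (-1/3 - 1/3*(-1)**2 + (2/3)*(-1)))**2 + (154 + 36 - 55) = (67 + (-1/3 - 1/3*1 - 2/3))**2 + 135 = (67 + (-1/3 - 1/3 - 2/3))**2 + 135 = (67 - 4/3)**2 + 135 = (197/3)**2 + 135 = 38809/9 + 135 = 40024/9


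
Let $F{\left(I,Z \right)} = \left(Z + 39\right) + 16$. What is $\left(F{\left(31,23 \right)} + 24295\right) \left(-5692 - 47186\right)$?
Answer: $-1288795494$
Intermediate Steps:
$F{\left(I,Z \right)} = 55 + Z$ ($F{\left(I,Z \right)} = \left(39 + Z\right) + 16 = 55 + Z$)
$\left(F{\left(31,23 \right)} + 24295\right) \left(-5692 - 47186\right) = \left(\left(55 + 23\right) + 24295\right) \left(-5692 - 47186\right) = \left(78 + 24295\right) \left(-52878\right) = 24373 \left(-52878\right) = -1288795494$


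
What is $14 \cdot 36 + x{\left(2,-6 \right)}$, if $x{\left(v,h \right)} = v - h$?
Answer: $512$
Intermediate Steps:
$14 \cdot 36 + x{\left(2,-6 \right)} = 14 \cdot 36 + \left(2 - -6\right) = 504 + \left(2 + 6\right) = 504 + 8 = 512$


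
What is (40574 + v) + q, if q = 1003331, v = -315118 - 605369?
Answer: 123418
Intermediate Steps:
v = -920487
(40574 + v) + q = (40574 - 920487) + 1003331 = -879913 + 1003331 = 123418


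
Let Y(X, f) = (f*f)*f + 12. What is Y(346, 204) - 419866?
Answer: 8069810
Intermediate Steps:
Y(X, f) = 12 + f³ (Y(X, f) = f²*f + 12 = f³ + 12 = 12 + f³)
Y(346, 204) - 419866 = (12 + 204³) - 419866 = (12 + 8489664) - 419866 = 8489676 - 419866 = 8069810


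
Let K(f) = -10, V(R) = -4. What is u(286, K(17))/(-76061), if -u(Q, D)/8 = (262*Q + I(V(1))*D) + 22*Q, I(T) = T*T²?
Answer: 654912/76061 ≈ 8.6104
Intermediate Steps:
I(T) = T³
u(Q, D) = -2272*Q + 512*D (u(Q, D) = -8*((262*Q + (-4)³*D) + 22*Q) = -8*((262*Q - 64*D) + 22*Q) = -8*((-64*D + 262*Q) + 22*Q) = -8*(-64*D + 284*Q) = -2272*Q + 512*D)
u(286, K(17))/(-76061) = (-2272*286 + 512*(-10))/(-76061) = (-649792 - 5120)*(-1/76061) = -654912*(-1/76061) = 654912/76061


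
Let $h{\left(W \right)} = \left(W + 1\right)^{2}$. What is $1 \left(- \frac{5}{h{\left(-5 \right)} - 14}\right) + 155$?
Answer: $\frac{305}{2} \approx 152.5$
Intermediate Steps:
$h{\left(W \right)} = \left(1 + W\right)^{2}$
$1 \left(- \frac{5}{h{\left(-5 \right)} - 14}\right) + 155 = 1 \left(- \frac{5}{\left(1 - 5\right)^{2} - 14}\right) + 155 = 1 \left(- \frac{5}{\left(-4\right)^{2} - 14}\right) + 155 = 1 \left(- \frac{5}{16 - 14}\right) + 155 = 1 \left(- \frac{5}{2}\right) + 155 = - \frac{5}{2} + 155 = \frac{305}{2}$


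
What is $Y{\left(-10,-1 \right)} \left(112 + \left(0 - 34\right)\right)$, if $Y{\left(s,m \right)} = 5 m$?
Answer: $-390$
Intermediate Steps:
$Y{\left(-10,-1 \right)} \left(112 + \left(0 - 34\right)\right) = 5 \left(-1\right) \left(112 + \left(0 - 34\right)\right) = - 5 \left(112 + \left(0 - 34\right)\right) = - 5 \left(112 - 34\right) = \left(-5\right) 78 = -390$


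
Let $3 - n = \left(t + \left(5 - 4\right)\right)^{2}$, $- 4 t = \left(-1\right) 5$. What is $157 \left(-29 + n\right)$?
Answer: $- \frac{78029}{16} \approx -4876.8$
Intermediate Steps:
$t = \frac{5}{4}$ ($t = - \frac{\left(-1\right) 5}{4} = \left(- \frac{1}{4}\right) \left(-5\right) = \frac{5}{4} \approx 1.25$)
$n = - \frac{33}{16}$ ($n = 3 - \left(\frac{5}{4} + \left(5 - 4\right)\right)^{2} = 3 - \left(\frac{5}{4} + 1\right)^{2} = 3 - \left(\frac{9}{4}\right)^{2} = 3 - \frac{81}{16} = - \frac{33}{16} \approx -2.0625$)
$157 \left(-29 + n\right) = 157 \left(-29 - \frac{33}{16}\right) = 157 \left(- \frac{497}{16}\right) = - \frac{78029}{16}$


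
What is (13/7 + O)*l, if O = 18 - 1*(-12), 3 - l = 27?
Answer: -5352/7 ≈ -764.57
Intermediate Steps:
l = -24 (l = 3 - 1*27 = 3 - 27 = -24)
O = 30 (O = 18 + 12 = 30)
(13/7 + O)*l = (13/7 + 30)*(-24) = (223/7)*(-24) = -5352/7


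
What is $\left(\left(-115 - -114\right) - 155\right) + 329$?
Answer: $173$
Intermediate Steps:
$\left(\left(-115 - -114\right) - 155\right) + 329 = \left(\left(-115 + 114\right) - 155\right) + 329 = \left(-1 - 155\right) + 329 = -156 + 329 = 173$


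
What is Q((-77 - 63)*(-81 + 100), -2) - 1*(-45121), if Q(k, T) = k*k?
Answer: 7120721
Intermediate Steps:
Q(k, T) = k²
Q((-77 - 63)*(-81 + 100), -2) - 1*(-45121) = ((-77 - 63)*(-81 + 100))² - 1*(-45121) = (-140*19)² + 45121 = (-2660)² + 45121 = 7075600 + 45121 = 7120721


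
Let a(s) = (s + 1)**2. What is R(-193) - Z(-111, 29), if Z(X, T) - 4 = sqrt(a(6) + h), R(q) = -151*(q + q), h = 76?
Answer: 58282 - 5*sqrt(5) ≈ 58271.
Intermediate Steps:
R(q) = -302*q
a(s) = (1 + s)**2
Z(X, T) = 4 + 5*sqrt(5) (Z(X, T) = 4 + sqrt((1 + 6)**2 + 76) = 4 + sqrt(7**2 + 76) = 4 + sqrt(49 + 76) = 4 + sqrt(125) = 4 + 5*sqrt(5))
R(-193) - Z(-111, 29) = -302*(-193) - (4 + 5*sqrt(5)) = 58286 + (-4 - 5*sqrt(5)) = 58282 - 5*sqrt(5)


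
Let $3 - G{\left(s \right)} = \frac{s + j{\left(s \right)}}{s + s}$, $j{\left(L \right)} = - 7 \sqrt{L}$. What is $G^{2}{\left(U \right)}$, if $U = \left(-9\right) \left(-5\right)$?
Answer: $\frac{587}{90} + \frac{7 \sqrt{5}}{6} \approx 9.131$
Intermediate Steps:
$U = 45$
$G{\left(s \right)} = 3 - \frac{s - 7 \sqrt{s}}{2 s}$ ($G{\left(s \right)} = 3 - \frac{s - 7 \sqrt{s}}{s + s} = 3 - \frac{s - 7 \sqrt{s}}{2 s}$)
$G^{2}{\left(U \right)} = \left(\frac{5}{2} + \frac{7}{2 \cdot 3 \sqrt{5}}\right)^{2} = \left(\frac{5}{2} + \frac{7 \frac{\sqrt{5}}{15}}{2}\right)^{2} = \left(\frac{5}{2} + \frac{7 \sqrt{5}}{30}\right)^{2}$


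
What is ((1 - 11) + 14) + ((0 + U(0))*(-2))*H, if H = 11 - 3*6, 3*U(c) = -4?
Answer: -44/3 ≈ -14.667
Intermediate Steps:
U(c) = -4/3 (U(c) = (⅓)*(-4) = -4/3)
H = -7 (H = 11 - 18 = -7)
((1 - 11) + 14) + ((0 + U(0))*(-2))*H = ((1 - 11) + 14) + ((0 - 4/3)*(-2))*(-7) = (-10 + 14) - 4/3*(-2)*(-7) = 4 + (8/3)*(-7) = 4 - 56/3 = -44/3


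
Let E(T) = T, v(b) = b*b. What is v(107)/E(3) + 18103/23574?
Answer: 89984345/23574 ≈ 3817.1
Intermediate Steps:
v(b) = b²
v(107)/E(3) + 18103/23574 = 107²/3 + 18103/23574 = 11449*(⅓) + 18103*(1/23574) = 11449/3 + 18103/23574 = 89984345/23574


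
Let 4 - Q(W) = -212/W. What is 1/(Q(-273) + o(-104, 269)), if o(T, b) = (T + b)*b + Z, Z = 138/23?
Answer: 273/12119623 ≈ 2.2525e-5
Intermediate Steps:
Q(W) = 4 + 212/W (Q(W) = 4 - (-212)/W = 4 + 212/W)
Z = 6 (Z = 138*(1/23) = 6)
o(T, b) = 6 + b*(T + b) (o(T, b) = (T + b)*b + 6 = b*(T + b) + 6 = 6 + b*(T + b))
1/(Q(-273) + o(-104, 269)) = 1/((4 + 212/(-273)) + (6 + 269² - 104*269)) = 1/((4 + 212*(-1/273)) + (6 + 72361 - 27976)) = 1/((4 - 212/273) + 44391) = 1/(880/273 + 44391) = 1/(12119623/273) = 273/12119623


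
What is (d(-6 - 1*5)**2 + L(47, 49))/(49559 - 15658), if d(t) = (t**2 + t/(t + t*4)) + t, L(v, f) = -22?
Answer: 43293/121075 ≈ 0.35757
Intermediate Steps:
d(t) = 1/5 + t + t**2 (d(t) = (t**2 + t/(t + 4*t)) + t = (t**2 + t/((5*t))) + t = (t**2 + (1/(5*t))*t) + t = (t**2 + 1/5) + t = (1/5 + t**2) + t = 1/5 + t + t**2)
(d(-6 - 1*5)**2 + L(47, 49))/(49559 - 15658) = ((1/5 + (-6 - 1*5) + (-6 - 1*5)**2)**2 - 22)/(49559 - 15658) = ((1/5 + (-6 - 5) + (-6 - 5)**2)**2 - 22)/33901 = ((1/5 - 11 + (-11)**2)**2 - 22)*(1/33901) = ((1/5 - 11 + 121)**2 - 22)*(1/33901) = ((551/5)**2 - 22)*(1/33901) = (303601/25 - 22)*(1/33901) = (303051/25)*(1/33901) = 43293/121075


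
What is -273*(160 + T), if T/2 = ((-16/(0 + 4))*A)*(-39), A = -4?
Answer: 297024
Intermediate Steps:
T = -1248 (T = 2*((-16/(0 + 4)*(-4))*(-39)) = 2*((-16/4*(-4))*(-39)) = 2*((-4*1*(-4))*(-39)) = 2*(-4*(-4)*(-39)) = 2*(16*(-39)) = 2*(-624) = -1248)
-273*(160 + T) = -273*(160 - 1248) = -273*(-1088) = 297024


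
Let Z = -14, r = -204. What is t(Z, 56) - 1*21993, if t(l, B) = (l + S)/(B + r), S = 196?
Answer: -1627573/74 ≈ -21994.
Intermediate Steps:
t(l, B) = (196 + l)/(-204 + B) (t(l, B) = (l + 196)/(B - 204) = (196 + l)/(-204 + B))
t(Z, 56) - 1*21993 = (196 - 14)/(-204 + 56) - 1*21993 = 182/(-148) - 21993 = -1/148*182 - 21993 = -91/74 - 21993 = -1627573/74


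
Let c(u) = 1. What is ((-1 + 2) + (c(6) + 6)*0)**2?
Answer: 1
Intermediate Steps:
((-1 + 2) + (c(6) + 6)*0)**2 = ((-1 + 2) + (1 + 6)*0)**2 = (1 + 7*0)**2 = (1 + 0)**2 = 1**2 = 1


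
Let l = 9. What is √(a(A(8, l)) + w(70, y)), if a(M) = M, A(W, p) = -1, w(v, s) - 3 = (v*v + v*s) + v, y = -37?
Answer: √2382 ≈ 48.806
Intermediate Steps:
w(v, s) = 3 + v + v² + s*v (w(v, s) = 3 + ((v*v + v*s) + v) = 3 + ((v² + s*v) + v) = 3 + (v + v² + s*v) = 3 + v + v² + s*v)
√(a(A(8, l)) + w(70, y)) = √(-1 + (3 + 70 + 70² - 37*70)) = √(-1 + (3 + 70 + 4900 - 2590)) = √(-1 + 2383) = √2382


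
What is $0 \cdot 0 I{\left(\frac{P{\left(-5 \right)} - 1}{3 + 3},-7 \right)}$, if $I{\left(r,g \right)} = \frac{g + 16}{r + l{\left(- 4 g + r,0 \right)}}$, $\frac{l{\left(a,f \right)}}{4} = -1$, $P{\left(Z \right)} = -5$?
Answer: $0$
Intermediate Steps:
$l{\left(a,f \right)} = -4$ ($l{\left(a,f \right)} = 4 \left(-1\right) = -4$)
$I{\left(r,g \right)} = \frac{16 + g}{-4 + r}$ ($I{\left(r,g \right)} = \frac{g + 16}{r - 4} = \frac{16 + g}{-4 + r}$)
$0 \cdot 0 I{\left(\frac{P{\left(-5 \right)} - 1}{3 + 3},-7 \right)} = 0 \cdot 0 \frac{16 - 7}{-4 + \frac{-5 - 1}{3 + 3}} = 0 \frac{1}{-4 - \frac{6}{6}} \cdot 9 = 0 \frac{1}{-4 - 1} \cdot 9 = 0 \frac{1}{-5} \cdot 9 = 0 \left(\left(- \frac{1}{5}\right) 9\right) = 0 \left(- \frac{9}{5}\right) = 0$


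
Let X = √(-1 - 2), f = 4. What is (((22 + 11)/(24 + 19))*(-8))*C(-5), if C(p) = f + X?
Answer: -1056/43 - 264*I*√3/43 ≈ -24.558 - 10.634*I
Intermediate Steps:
X = I*√3 (X = √(-3) = I*√3 ≈ 1.732*I)
C(p) = 4 + I*√3
(((22 + 11)/(24 + 19))*(-8))*C(-5) = (((22 + 11)/(24 + 19))*(-8))*(4 + I*√3) = ((33/43)*(-8))*(4 + I*√3) = -264*(4 + I*√3)/43 = -1056/43 - 264*I*√3/43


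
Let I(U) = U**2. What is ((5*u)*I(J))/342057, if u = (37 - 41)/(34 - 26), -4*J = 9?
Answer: -135/3648608 ≈ -3.7000e-5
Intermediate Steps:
J = -9/4 (J = -1/4*9 = -9/4 ≈ -2.2500)
u = -1/2 (u = -4/8 = -4*1/8 = -1/2 ≈ -0.50000)
((5*u)*I(J))/342057 = ((5*(-1/2))*(-9/4)**2)/342057 = -5/2*81/16*(1/342057) = -405/32*1/342057 = -135/3648608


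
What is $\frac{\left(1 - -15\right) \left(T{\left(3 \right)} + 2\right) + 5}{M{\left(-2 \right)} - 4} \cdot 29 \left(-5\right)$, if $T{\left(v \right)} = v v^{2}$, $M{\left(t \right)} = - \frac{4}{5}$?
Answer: $\frac{340025}{24} \approx 14168.0$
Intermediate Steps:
$M{\left(t \right)} = - \frac{4}{5}$ ($M{\left(t \right)} = \left(-4\right) \frac{1}{5} = - \frac{4}{5}$)
$T{\left(v \right)} = v^{3}$
$\frac{\left(1 - -15\right) \left(T{\left(3 \right)} + 2\right) + 5}{M{\left(-2 \right)} - 4} \cdot 29 \left(-5\right) = \frac{\left(1 - -15\right) \left(3^{3} + 2\right) + 5}{- \frac{4}{5} - 4} \cdot 29 \left(-5\right) = \frac{\left(1 + 15\right) \left(27 + 2\right) + 5}{- \frac{24}{5}} \cdot 29 \left(-5\right) = \left(16 \cdot 29 + 5\right) \left(- \frac{5}{24}\right) 29 \left(-5\right) = \left(464 + 5\right) \left(- \frac{5}{24}\right) 29 \left(-5\right) = 469 \left(- \frac{5}{24}\right) 29 \left(-5\right) = \left(- \frac{2345}{24}\right) 29 \left(-5\right) = \left(- \frac{68005}{24}\right) \left(-5\right) = \frac{340025}{24}$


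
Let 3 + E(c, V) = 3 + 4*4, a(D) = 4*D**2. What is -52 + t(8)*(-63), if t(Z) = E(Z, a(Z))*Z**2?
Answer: -64564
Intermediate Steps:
E(c, V) = 16 (E(c, V) = -3 + (3 + 4*4) = -3 + (3 + 16) = -3 + 19 = 16)
t(Z) = 16*Z**2
-52 + t(8)*(-63) = -52 + (16*8**2)*(-63) = -52 + (16*64)*(-63) = -52 + 1024*(-63) = -52 - 64512 = -64564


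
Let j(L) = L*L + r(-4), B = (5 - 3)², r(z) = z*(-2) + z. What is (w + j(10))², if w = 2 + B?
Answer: 12100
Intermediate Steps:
r(z) = -z (r(z) = -2*z + z = -z)
B = 4 (B = 2² = 4)
j(L) = 4 + L² (j(L) = L*L - 1*(-4) = L² + 4 = 4 + L²)
w = 6 (w = 2 + 4 = 6)
(w + j(10))² = (6 + (4 + 10²))² = (6 + (4 + 100))² = (6 + 104)² = 110² = 12100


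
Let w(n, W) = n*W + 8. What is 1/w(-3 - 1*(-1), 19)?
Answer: -1/30 ≈ -0.033333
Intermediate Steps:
w(n, W) = 8 + W*n (w(n, W) = W*n + 8 = 8 + W*n)
1/w(-3 - 1*(-1), 19) = 1/(8 + 19*(-3 - 1*(-1))) = 1/(8 + 19*(-3 + 1)) = 1/(8 + 19*(-2)) = 1/(8 - 38) = 1/(-30) = -1/30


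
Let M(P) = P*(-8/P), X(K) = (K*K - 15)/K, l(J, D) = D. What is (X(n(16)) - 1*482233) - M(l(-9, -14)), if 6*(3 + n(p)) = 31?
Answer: -37613921/78 ≈ -4.8223e+5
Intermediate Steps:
n(p) = 13/6 (n(p) = -3 + (1/6)*31 = -3 + 31/6 = 13/6)
X(K) = (-15 + K**2)/K (X(K) = (K**2 - 15)/K = (-15 + K**2)/K)
M(P) = -8
(X(n(16)) - 1*482233) - M(l(-9, -14)) = ((13/6 - 15/13/6) - 1*482233) - 1*(-8) = ((13/6 - 15*6/13) - 482233) + 8 = ((13/6 - 90/13) - 482233) + 8 = (-371/78 - 482233) + 8 = -37614545/78 + 8 = -37613921/78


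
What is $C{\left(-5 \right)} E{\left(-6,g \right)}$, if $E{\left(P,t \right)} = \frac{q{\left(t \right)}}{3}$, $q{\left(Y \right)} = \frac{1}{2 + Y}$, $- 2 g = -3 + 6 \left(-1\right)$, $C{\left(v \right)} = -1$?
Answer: $- \frac{2}{39} \approx -0.051282$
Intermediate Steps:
$g = \frac{9}{2}$ ($g = - \frac{-3 + 6 \left(-1\right)}{2} = - \frac{-3 - 6}{2} = \left(- \frac{1}{2}\right) \left(-9\right) = \frac{9}{2} \approx 4.5$)
$E{\left(P,t \right)} = \frac{1}{3 \left(2 + t\right)}$ ($E{\left(P,t \right)} = \frac{1}{\left(2 + t\right) 3} = \frac{1}{2 + t} \frac{1}{3} = \frac{1}{3 \left(2 + t\right)}$)
$C{\left(-5 \right)} E{\left(-6,g \right)} = - \frac{1}{3 \left(2 + \frac{9}{2}\right)} = - \frac{1}{3 \cdot \frac{13}{2}} = - \frac{2}{3 \cdot 13} = \left(-1\right) \frac{2}{39} = - \frac{2}{39}$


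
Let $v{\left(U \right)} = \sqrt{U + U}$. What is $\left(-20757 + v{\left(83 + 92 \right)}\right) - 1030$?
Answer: $-21787 + 5 \sqrt{14} \approx -21768.0$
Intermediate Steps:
$v{\left(U \right)} = \sqrt{2} \sqrt{U}$ ($v{\left(U \right)} = \sqrt{2 U} = \sqrt{2} \sqrt{U}$)
$\left(-20757 + v{\left(83 + 92 \right)}\right) - 1030 = \left(-20757 + \sqrt{2} \sqrt{83 + 92}\right) - 1030 = \left(-20757 + \sqrt{2} \sqrt{175}\right) - 1030 = \left(-20757 + \sqrt{2} \cdot 5 \sqrt{7}\right) - 1030 = \left(-20757 + 5 \sqrt{14}\right) - 1030 = -21787 + 5 \sqrt{14}$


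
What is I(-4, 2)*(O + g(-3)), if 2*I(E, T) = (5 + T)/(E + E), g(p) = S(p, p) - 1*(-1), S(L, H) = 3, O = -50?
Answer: 161/8 ≈ 20.125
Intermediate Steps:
g(p) = 4 (g(p) = 3 - 1*(-1) = 3 + 1 = 4)
I(E, T) = (5 + T)/(4*E) (I(E, T) = ((5 + T)/(E + E))/2 = ((5 + T)/((2*E)))/2 = ((5 + T)*(1/(2*E)))/2 = ((5 + T)/(2*E))/2 = (5 + T)/(4*E))
I(-4, 2)*(O + g(-3)) = ((¼)*(5 + 2)/(-4))*(-50 + 4) = ((¼)*(-¼)*7)*(-46) = -7/16*(-46) = 161/8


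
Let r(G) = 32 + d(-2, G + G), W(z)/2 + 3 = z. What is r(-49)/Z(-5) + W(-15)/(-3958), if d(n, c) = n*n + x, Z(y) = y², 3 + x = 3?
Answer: 71694/49475 ≈ 1.4491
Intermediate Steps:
W(z) = -6 + 2*z
x = 0 (x = -3 + 3 = 0)
d(n, c) = n² (d(n, c) = n*n + 0 = n² + 0 = n²)
r(G) = 36 (r(G) = 32 + (-2)² = 32 + 4 = 36)
r(-49)/Z(-5) + W(-15)/(-3958) = 36/((-5)²) + (-6 + 2*(-15))/(-3958) = 36/25 + (-6 - 30)*(-1/3958) = 36*(1/25) - 36*(-1/3958) = 36/25 + 18/1979 = 71694/49475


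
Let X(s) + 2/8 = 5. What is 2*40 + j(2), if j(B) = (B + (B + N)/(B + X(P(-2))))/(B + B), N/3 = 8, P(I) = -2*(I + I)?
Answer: 4399/54 ≈ 81.463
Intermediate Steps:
P(I) = -4*I
X(s) = 19/4 (X(s) = -1/4 + 5 = 19/4)
N = 24 (N = 3*8 = 24)
j(B) = (B + (24 + B)/(19/4 + B))/(2*B) (j(B) = (B + (B + 24)/(B + 19/4))/(B + B) = (B + (24 + B)/(19/4 + B))/((2*B)) = (B + (24 + B)/(19/4 + B))*(1/(2*B)) = (B + (24 + B)/(19/4 + B))/(2*B))
2*40 + j(2) = 2*40 + (1/2)*(96 + 4*2**2 + 23*2)/(2*(19 + 4*2)) = 80 + (1/2)*(1/2)*(96 + 4*4 + 46)/(19 + 8) = 80 + (1/2)*(1/2)*(96 + 16 + 46)/27 = 80 + (1/2)*(1/2)*(1/27)*158 = 80 + 79/54 = 4399/54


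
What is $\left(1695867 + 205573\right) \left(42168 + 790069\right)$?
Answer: $1582448721280$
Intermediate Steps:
$\left(1695867 + 205573\right) \left(42168 + 790069\right) = 1901440 \cdot 832237 = 1582448721280$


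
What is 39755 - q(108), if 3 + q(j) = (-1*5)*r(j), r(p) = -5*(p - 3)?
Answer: 37133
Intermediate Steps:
r(p) = 15 - 5*p (r(p) = -5*(-3 + p) = 15 - 5*p)
q(j) = -78 + 25*j (q(j) = -3 + (-1*5)*(15 - 5*j) = -3 - 5*(15 - 5*j) = -3 + (-75 + 25*j) = -78 + 25*j)
39755 - q(108) = 39755 - (-78 + 25*108) = 39755 - (-78 + 2700) = 39755 - 1*2622 = 39755 - 2622 = 37133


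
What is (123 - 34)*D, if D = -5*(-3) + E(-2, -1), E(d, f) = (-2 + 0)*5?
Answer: 445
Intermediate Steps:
E(d, f) = -10 (E(d, f) = -2*5 = -10)
D = 5 (D = -5*(-3) - 10 = 15 - 10 = 5)
(123 - 34)*D = (123 - 34)*5 = 89*5 = 445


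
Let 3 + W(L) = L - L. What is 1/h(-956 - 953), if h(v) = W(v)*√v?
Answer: I*√1909/5727 ≈ 0.0076291*I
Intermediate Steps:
W(L) = -3 (W(L) = -3 + (L - L) = -3 + 0 = -3)
h(v) = -3*√v
1/h(-956 - 953) = 1/(-3*√(-956 - 953)) = 1/(-3*I*√1909) = I*√1909/5727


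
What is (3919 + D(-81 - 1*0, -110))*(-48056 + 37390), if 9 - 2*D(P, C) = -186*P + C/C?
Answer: 38504260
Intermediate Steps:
D(P, C) = 4 + 93*P (D(P, C) = 9/2 - (-186*P + C/C)/2 = 9/2 - (-186*P + 1)/2 = 9/2 - (1 - 186*P)/2 = 9/2 + (-½ + 93*P) = 4 + 93*P)
(3919 + D(-81 - 1*0, -110))*(-48056 + 37390) = (3919 + (4 + 93*(-81 - 1*0)))*(-48056 + 37390) = (3919 + (4 + 93*(-81 + 0)))*(-10666) = (3919 + (4 + 93*(-81)))*(-10666) = (3919 + (4 - 7533))*(-10666) = (3919 - 7529)*(-10666) = -3610*(-10666) = 38504260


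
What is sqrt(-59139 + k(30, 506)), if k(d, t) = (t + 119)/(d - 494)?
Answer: 53*I*sqrt(283301)/116 ≈ 243.19*I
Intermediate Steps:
k(d, t) = (119 + t)/(-494 + d)
sqrt(-59139 + k(30, 506)) = sqrt(-59139 + (119 + 506)/(-494 + 30)) = sqrt(-59139 + 625/(-464)) = sqrt(-59139 - 1/464*625) = sqrt(-59139 - 625/464) = sqrt(-27441121/464) = 53*I*sqrt(283301)/116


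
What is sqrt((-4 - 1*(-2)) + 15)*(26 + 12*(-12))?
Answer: -118*sqrt(13) ≈ -425.46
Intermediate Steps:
sqrt((-4 - 1*(-2)) + 15)*(26 + 12*(-12)) = sqrt((-4 + 2) + 15)*(26 - 144) = sqrt(-2 + 15)*(-118) = sqrt(13)*(-118) = -118*sqrt(13)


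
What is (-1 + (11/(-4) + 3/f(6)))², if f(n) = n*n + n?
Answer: 10609/784 ≈ 13.532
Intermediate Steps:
f(n) = n + n² (f(n) = n² + n = n + n²)
(-1 + (11/(-4) + 3/f(6)))² = (-1 + (11/(-4) + 3/((6*(1 + 6)))))² = (-1 + (11*(-¼) + 3/((6*7))))² = (-1 + (-11/4 + 3/42))² = (-1 + (-11/4 + 3*(1/42)))² = (-1 + (-11/4 + 1/14))² = (-1 - 75/28)² = (-103/28)² = 10609/784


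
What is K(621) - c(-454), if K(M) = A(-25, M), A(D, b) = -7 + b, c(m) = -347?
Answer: 961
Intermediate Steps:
K(M) = -7 + M
K(621) - c(-454) = (-7 + 621) - 1*(-347) = 614 + 347 = 961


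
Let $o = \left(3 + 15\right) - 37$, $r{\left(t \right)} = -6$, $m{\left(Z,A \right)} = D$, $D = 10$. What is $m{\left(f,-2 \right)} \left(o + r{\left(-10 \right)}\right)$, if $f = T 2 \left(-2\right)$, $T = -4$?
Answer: $-250$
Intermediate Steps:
$f = 16$ ($f = \left(-4\right) 2 \left(-2\right) = \left(-8\right) \left(-2\right) = 16$)
$m{\left(Z,A \right)} = 10$
$o = -19$ ($o = 18 - 37 = -19$)
$m{\left(f,-2 \right)} \left(o + r{\left(-10 \right)}\right) = 10 \left(-19 - 6\right) = 10 \left(-25\right) = -250$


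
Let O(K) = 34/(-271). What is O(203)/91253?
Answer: -34/24729563 ≈ -1.3749e-6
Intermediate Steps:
O(K) = -34/271 (O(K) = 34*(-1/271) = -34/271)
O(203)/91253 = -34/271/91253 = -34/271*1/91253 = -34/24729563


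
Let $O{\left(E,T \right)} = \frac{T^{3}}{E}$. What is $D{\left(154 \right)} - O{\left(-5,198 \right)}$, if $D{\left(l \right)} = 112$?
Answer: $\frac{7762952}{5} \approx 1.5526 \cdot 10^{6}$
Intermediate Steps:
$O{\left(E,T \right)} = \frac{T^{3}}{E}$
$D{\left(154 \right)} - O{\left(-5,198 \right)} = 112 - \frac{198^{3}}{-5} = 112 - \left(- \frac{1}{5}\right) 7762392 = 112 - - \frac{7762392}{5} = 112 + \frac{7762392}{5} = \frac{7762952}{5}$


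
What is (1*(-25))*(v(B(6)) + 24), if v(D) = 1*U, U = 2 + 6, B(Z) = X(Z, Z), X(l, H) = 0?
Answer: -800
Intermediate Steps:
B(Z) = 0
U = 8
v(D) = 8 (v(D) = 1*8 = 8)
(1*(-25))*(v(B(6)) + 24) = (1*(-25))*(8 + 24) = -25*32 = -800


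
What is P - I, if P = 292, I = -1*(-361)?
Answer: -69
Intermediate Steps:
I = 361
P - I = 292 - 1*361 = 292 - 361 = -69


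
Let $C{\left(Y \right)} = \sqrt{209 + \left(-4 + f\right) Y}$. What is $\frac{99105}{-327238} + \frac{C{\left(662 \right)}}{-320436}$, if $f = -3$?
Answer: $- \frac{99105}{327238} - \frac{5 i \sqrt{177}}{320436} \approx -0.30285 - 0.00020759 i$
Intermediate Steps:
$C{\left(Y \right)} = \sqrt{209 - 7 Y}$ ($C{\left(Y \right)} = \sqrt{209 + \left(-4 - 3\right) Y} = \sqrt{209 - 7 Y}$)
$\frac{99105}{-327238} + \frac{C{\left(662 \right)}}{-320436} = \frac{99105}{-327238} + \frac{\sqrt{209 - 4634}}{-320436} = 99105 \left(- \frac{1}{327238}\right) + \sqrt{209 - 4634} \left(- \frac{1}{320436}\right) = - \frac{99105}{327238} + \sqrt{-4425} \left(- \frac{1}{320436}\right) = - \frac{99105}{327238} + 5 i \sqrt{177} \left(- \frac{1}{320436}\right) = - \frac{99105}{327238} - \frac{5 i \sqrt{177}}{320436}$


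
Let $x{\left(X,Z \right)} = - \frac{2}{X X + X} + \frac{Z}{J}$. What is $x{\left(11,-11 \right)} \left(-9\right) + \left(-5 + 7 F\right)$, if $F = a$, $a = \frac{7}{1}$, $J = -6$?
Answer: $\frac{304}{11} \approx 27.636$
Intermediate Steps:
$a = 7$ ($a = 7 \cdot 1 = 7$)
$F = 7$
$x{\left(X,Z \right)} = - \frac{2}{X + X^{2}} - \frac{Z}{6}$ ($x{\left(X,Z \right)} = - \frac{2}{X X + X} + \frac{Z}{-6} = - \frac{2}{X^{2} + X} + Z \left(- \frac{1}{6}\right) = - \frac{2}{X + X^{2}} - \frac{Z}{6}$)
$x{\left(11,-11 \right)} \left(-9\right) + \left(-5 + 7 F\right) = \frac{-12 - 11 \left(-11\right) - - 11 \cdot 11^{2}}{6 \cdot 11 \left(1 + 11\right)} \left(-9\right) + \left(-5 + 7 \cdot 7\right) = \frac{1}{6} \cdot \frac{1}{11} \cdot \frac{1}{12} \left(-12 + 121 - \left(-11\right) 121\right) \left(-9\right) + \left(-5 + 49\right) = \frac{1}{6} \cdot \frac{1}{11} \cdot \frac{1}{12} \left(-12 + 121 + 1331\right) \left(-9\right) + 44 = \frac{1}{6} \cdot \frac{1}{11} \cdot \frac{1}{12} \cdot 1440 \left(-9\right) + 44 = \frac{20}{11} \left(-9\right) + 44 = - \frac{180}{11} + 44 = \frac{304}{11}$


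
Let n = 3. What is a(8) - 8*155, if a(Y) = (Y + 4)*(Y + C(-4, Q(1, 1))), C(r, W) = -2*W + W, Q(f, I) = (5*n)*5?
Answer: -2044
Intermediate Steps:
Q(f, I) = 75 (Q(f, I) = (5*3)*5 = 15*5 = 75)
C(r, W) = -W
a(Y) = (-75 + Y)*(4 + Y) (a(Y) = (Y + 4)*(Y - 1*75) = (4 + Y)*(Y - 75) = (4 + Y)*(-75 + Y) = (-75 + Y)*(4 + Y))
a(8) - 8*155 = (-300 + 8² - 71*8) - 8*155 = (-300 + 64 - 568) - 1240 = -804 - 1240 = -2044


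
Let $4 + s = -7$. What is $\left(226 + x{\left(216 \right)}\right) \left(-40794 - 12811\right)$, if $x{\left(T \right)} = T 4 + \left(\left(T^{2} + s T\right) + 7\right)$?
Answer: $-2432434085$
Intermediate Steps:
$s = -11$ ($s = -4 - 7 = -11$)
$x{\left(T \right)} = 7 + T^{2} - 7 T$ ($x{\left(T \right)} = T 4 + \left(\left(T^{2} - 11 T\right) + 7\right) = 4 T + \left(7 + T^{2} - 11 T\right) = 7 + T^{2} - 7 T$)
$\left(226 + x{\left(216 \right)}\right) \left(-40794 - 12811\right) = \left(226 + \left(7 + 216^{2} - 1512\right)\right) \left(-40794 - 12811\right) = \left(226 + \left(7 + 46656 - 1512\right)\right) \left(-53605\right) = \left(226 + 45151\right) \left(-53605\right) = 45377 \left(-53605\right) = -2432434085$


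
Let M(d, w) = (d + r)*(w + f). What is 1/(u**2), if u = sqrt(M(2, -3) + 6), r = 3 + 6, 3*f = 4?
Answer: -3/37 ≈ -0.081081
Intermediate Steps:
f = 4/3 (f = (1/3)*4 = 4/3 ≈ 1.3333)
r = 9
M(d, w) = (9 + d)*(4/3 + w) (M(d, w) = (d + 9)*(w + 4/3) = (9 + d)*(4/3 + w))
u = I*sqrt(111)/3 (u = sqrt((12 + 9*(-3) + (4/3)*2 + 2*(-3)) + 6) = sqrt((12 - 27 + 8/3 - 6) + 6) = sqrt(-55/3 + 6) = sqrt(-37/3) = I*sqrt(111)/3 ≈ 3.5119*I)
1/(u**2) = 1/((I*sqrt(111)/3)**2) = 1/(-37/3) = -3/37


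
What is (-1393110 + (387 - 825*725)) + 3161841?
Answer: 1170993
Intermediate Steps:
(-1393110 + (387 - 825*725)) + 3161841 = (-1393110 + (387 - 598125)) + 3161841 = (-1393110 - 597738) + 3161841 = -1990848 + 3161841 = 1170993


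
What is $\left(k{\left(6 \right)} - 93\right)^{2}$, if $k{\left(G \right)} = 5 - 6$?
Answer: $8836$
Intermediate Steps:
$k{\left(G \right)} = -1$
$\left(k{\left(6 \right)} - 93\right)^{2} = \left(-1 - 93\right)^{2} = \left(-94\right)^{2} = 8836$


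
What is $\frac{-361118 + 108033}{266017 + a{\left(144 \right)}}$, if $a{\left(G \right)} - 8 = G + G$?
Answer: $- \frac{253085}{266313} \approx -0.95033$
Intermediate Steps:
$a{\left(G \right)} = 8 + 2 G$ ($a{\left(G \right)} = 8 + \left(G + G\right) = 8 + 2 G$)
$\frac{-361118 + 108033}{266017 + a{\left(144 \right)}} = \frac{-361118 + 108033}{266017 + \left(8 + 2 \cdot 144\right)} = - \frac{253085}{266017 + \left(8 + 288\right)} = - \frac{253085}{266017 + 296} = - \frac{253085}{266313}$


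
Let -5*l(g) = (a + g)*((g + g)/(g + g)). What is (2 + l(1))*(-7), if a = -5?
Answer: -98/5 ≈ -19.600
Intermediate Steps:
l(g) = 1 - g/5 (l(g) = -(-5 + g)*(g + g)/(g + g)/5 = -(-5 + g)*(2*g)/((2*g))/5 = -(-5 + g)*(2*g)*(1/(2*g))/5 = -(-5 + g)/5 = 1 - g/5)
(2 + l(1))*(-7) = (2 + (1 - ⅕*1))*(-7) = (2 + (1 - ⅕))*(-7) = (2 + ⅘)*(-7) = (14/5)*(-7) = -98/5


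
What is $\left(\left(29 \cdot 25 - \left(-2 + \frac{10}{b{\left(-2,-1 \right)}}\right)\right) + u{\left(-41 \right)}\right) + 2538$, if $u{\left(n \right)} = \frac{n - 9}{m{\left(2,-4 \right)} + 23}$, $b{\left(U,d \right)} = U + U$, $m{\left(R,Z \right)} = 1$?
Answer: $\frac{39185}{12} \approx 3265.4$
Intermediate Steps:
$b{\left(U,d \right)} = 2 U$
$u{\left(n \right)} = - \frac{3}{8} + \frac{n}{24}$ ($u{\left(n \right)} = \frac{n - 9}{1 + 23} = \frac{-9 + n}{24} = \left(-9 + n\right) \frac{1}{24} = - \frac{3}{8} + \frac{n}{24}$)
$\left(\left(29 \cdot 25 - \left(-2 + \frac{10}{b{\left(-2,-1 \right)}}\right)\right) + u{\left(-41 \right)}\right) + 2538 = \left(\left(29 \cdot 25 - \left(-2 - \frac{5}{2}\right)\right) + \left(- \frac{3}{8} + \frac{1}{24} \left(-41\right)\right)\right) + 2538 = \left(\left(725 - \left(-2 + \frac{10}{-4}\right)\right) - \frac{25}{12}\right) + 2538 = \left(\left(725 + \left(\left(-10\right) \left(- \frac{1}{4}\right) + 2\right)\right) - \frac{25}{12}\right) + 2538 = \left(\left(725 + \left(\frac{5}{2} + 2\right)\right) - \frac{25}{12}\right) + 2538 = \left(\left(725 + \frac{9}{2}\right) - \frac{25}{12}\right) + 2538 = \left(\frac{1459}{2} - \frac{25}{12}\right) + 2538 = \frac{8729}{12} + 2538 = \frac{39185}{12}$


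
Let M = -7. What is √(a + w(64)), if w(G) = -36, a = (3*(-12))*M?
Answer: 6*√6 ≈ 14.697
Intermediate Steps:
a = 252 (a = (3*(-12))*(-7) = -36*(-7) = 252)
√(a + w(64)) = √(252 - 36) = √216 = 6*√6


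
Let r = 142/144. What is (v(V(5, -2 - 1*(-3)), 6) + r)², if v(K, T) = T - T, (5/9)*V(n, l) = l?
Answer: 5041/5184 ≈ 0.97241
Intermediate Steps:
V(n, l) = 9*l/5
v(K, T) = 0
r = 71/72 (r = 142*(1/144) = 71/72 ≈ 0.98611)
(v(V(5, -2 - 1*(-3)), 6) + r)² = (0 + 71/72)² = (71/72)² = 5041/5184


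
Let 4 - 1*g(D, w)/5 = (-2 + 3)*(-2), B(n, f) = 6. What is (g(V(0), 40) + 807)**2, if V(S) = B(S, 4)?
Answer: 700569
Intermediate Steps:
V(S) = 6
g(D, w) = 30 (g(D, w) = 20 - 5*(-2 + 3)*(-2) = 20 - 5*(-2) = 20 + 10 = 30)
(g(V(0), 40) + 807)**2 = (30 + 807)**2 = 837**2 = 700569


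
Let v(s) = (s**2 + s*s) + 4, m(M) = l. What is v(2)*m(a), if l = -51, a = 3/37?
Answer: -612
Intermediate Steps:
a = 3/37 (a = 3*(1/37) = 3/37 ≈ 0.081081)
m(M) = -51
v(s) = 4 + 2*s**2 (v(s) = (s**2 + s**2) + 4 = 2*s**2 + 4 = 4 + 2*s**2)
v(2)*m(a) = (4 + 2*2**2)*(-51) = (4 + 2*4)*(-51) = (4 + 8)*(-51) = 12*(-51) = -612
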